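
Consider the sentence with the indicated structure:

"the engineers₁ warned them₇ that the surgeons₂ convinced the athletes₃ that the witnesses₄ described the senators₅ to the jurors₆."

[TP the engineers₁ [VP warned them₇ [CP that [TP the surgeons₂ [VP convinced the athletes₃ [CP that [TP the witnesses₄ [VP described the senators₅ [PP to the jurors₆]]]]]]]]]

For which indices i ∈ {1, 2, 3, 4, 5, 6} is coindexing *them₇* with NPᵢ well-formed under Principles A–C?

none

*them* is a pronoun, so Principle B applies: it must be free in its binding domain.
Binding domain of *them₇*: the matrix TP, whose subject is the engineers₁.
*the engineers₁* c-commands the pronoun within its binding domain → coindexation would violate Principle B.
*the surgeons₂*: the pronoun c-commands this R-expression → coindexation would violate Principle C on *the surgeons₂*.
*the athletes₃*: the pronoun c-commands this R-expression → coindexation would violate Principle C on *the athletes₃*.
*the witnesses₄*: the pronoun c-commands this R-expression → coindexation would violate Principle C on *the witnesses₄*.
*the senators₅*: the pronoun c-commands this R-expression → coindexation would violate Principle C on *the senators₅*.
*the jurors₆*: the pronoun c-commands this R-expression → coindexation would violate Principle C on *the jurors₆*.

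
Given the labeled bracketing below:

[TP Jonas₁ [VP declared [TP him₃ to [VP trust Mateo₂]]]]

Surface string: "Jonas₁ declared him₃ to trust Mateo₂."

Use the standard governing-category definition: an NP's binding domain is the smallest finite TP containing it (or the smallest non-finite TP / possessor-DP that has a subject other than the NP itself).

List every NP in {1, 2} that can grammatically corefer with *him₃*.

none

*him* is a pronoun, so Principle B applies: it must be free in its binding domain.
Binding domain of *him₃*: the matrix TP, whose subject is Jonas₁.
*Jonas₁* c-commands the pronoun within its binding domain → coindexation would violate Principle B.
*Mateo₂*: the pronoun c-commands this R-expression → coindexation would violate Principle C on *Mateo₂*.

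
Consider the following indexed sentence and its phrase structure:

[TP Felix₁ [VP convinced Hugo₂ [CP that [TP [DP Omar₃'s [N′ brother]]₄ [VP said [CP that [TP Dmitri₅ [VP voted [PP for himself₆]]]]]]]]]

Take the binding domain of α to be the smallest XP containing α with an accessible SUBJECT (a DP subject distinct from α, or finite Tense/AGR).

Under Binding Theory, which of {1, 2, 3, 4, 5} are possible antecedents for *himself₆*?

*himself* is an anaphor, so Principle A applies: it must be bound in its binding domain.
Binding domain of *himself₆*: the embedded TP, whose subject is Dmitri₅.
*Felix₁* c-commands the anaphor but is outside its binding domain → cannot satisfy Principle A.
*Hugo₂* c-commands the anaphor but is outside its binding domain → cannot satisfy Principle A.
*Omar₃* does not c-command the anaphor → cannot bind it.
*[Omar₃'s brother]₄* c-commands the anaphor but is outside its binding domain → cannot satisfy Principle A.
*Dmitri₅* c-commands the anaphor within its binding domain → licit binder.

{5}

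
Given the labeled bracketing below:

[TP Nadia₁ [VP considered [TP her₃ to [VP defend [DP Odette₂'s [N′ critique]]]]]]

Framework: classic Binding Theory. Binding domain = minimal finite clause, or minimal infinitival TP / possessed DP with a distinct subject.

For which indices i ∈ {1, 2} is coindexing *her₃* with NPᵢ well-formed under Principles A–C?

none

*her* is a pronoun, so Principle B applies: it must be free in its binding domain.
Binding domain of *her₃*: the matrix TP, whose subject is Nadia₁.
*Nadia₁* c-commands the pronoun within its binding domain → coindexation would violate Principle B.
*Odette₂*: the pronoun c-commands this R-expression → coindexation would violate Principle C on *Odette₂*.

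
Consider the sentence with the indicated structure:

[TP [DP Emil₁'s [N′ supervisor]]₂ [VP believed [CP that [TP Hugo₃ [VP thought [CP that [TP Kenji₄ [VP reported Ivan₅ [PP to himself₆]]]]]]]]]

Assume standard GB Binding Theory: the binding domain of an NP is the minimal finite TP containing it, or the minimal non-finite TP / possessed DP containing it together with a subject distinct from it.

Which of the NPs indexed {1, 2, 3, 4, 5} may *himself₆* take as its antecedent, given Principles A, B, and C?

*himself* is an anaphor, so Principle A applies: it must be bound in its binding domain.
Binding domain of *himself₆*: the embedded TP, whose subject is Kenji₄.
*Emil₁* does not c-command the anaphor → cannot bind it.
*[Emil₁'s supervisor]₂* c-commands the anaphor but is outside its binding domain → cannot satisfy Principle A.
*Hugo₃* c-commands the anaphor but is outside its binding domain → cannot satisfy Principle A.
*Kenji₄* c-commands the anaphor within its binding domain → licit binder.
*Ivan₅* c-commands the anaphor within its binding domain → licit binder.

{4, 5}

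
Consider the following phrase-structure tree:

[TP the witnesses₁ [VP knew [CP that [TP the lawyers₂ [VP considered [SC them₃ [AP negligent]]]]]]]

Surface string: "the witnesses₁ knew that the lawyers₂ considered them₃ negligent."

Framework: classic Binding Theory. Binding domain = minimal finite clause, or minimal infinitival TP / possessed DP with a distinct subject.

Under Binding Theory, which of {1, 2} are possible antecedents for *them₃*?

*them* is a pronoun, so Principle B applies: it must be free in its binding domain.
Binding domain of *them₃*: the embedded TP, whose subject is the lawyers₂.
*the witnesses₁* c-commands the pronoun but from outside its binding domain, and is not c-commanded by it → coindexation permitted.
*the lawyers₂* c-commands the pronoun within its binding domain → coindexation would violate Principle B.

{1}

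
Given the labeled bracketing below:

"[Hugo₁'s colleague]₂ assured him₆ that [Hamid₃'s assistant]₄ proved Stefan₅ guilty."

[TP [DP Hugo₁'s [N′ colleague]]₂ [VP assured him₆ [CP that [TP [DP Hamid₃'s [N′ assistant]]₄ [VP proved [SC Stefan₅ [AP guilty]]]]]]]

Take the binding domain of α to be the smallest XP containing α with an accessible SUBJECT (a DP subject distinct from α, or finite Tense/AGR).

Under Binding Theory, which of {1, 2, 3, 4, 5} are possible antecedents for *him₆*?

*him* is a pronoun, so Principle B applies: it must be free in its binding domain.
Binding domain of *him₆*: the matrix TP, whose subject is [Hugo₁'s colleague]₂.
*Hugo₁* and the pronoun do not c-command one another → neither Principle B nor Principle C is at stake; coindexation permitted.
*[Hugo₁'s colleague]₂* c-commands the pronoun within its binding domain → coindexation would violate Principle B.
*Hamid₃*: the pronoun c-commands this R-expression → coindexation would violate Principle C on *Hamid₃*.
*[Hamid₃'s assistant]₄*: the pronoun c-commands this R-expression → coindexation would violate Principle C on *[Hamid₃'s assistant]₄*.
*Stefan₅*: the pronoun c-commands this R-expression → coindexation would violate Principle C on *Stefan₅*.

{1}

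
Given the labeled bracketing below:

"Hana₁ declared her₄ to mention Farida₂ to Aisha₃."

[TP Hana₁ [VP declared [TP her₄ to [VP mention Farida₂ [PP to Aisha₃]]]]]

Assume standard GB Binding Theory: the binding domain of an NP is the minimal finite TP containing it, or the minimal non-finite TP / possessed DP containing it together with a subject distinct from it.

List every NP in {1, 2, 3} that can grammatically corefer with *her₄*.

none

*her* is a pronoun, so Principle B applies: it must be free in its binding domain.
Binding domain of *her₄*: the matrix TP, whose subject is Hana₁.
*Hana₁* c-commands the pronoun within its binding domain → coindexation would violate Principle B.
*Farida₂*: the pronoun c-commands this R-expression → coindexation would violate Principle C on *Farida₂*.
*Aisha₃*: the pronoun c-commands this R-expression → coindexation would violate Principle C on *Aisha₃*.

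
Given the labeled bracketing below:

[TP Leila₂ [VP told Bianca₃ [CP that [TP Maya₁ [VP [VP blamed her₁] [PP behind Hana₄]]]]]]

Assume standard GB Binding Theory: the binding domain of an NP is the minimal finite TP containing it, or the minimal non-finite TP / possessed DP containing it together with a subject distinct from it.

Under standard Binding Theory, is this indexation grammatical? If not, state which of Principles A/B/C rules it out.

The two coindexed NPs are *Maya₁* and *her₁*.
*her₁* is a pronoun. Its binding domain is the embedded TP, whose subject is Maya₁.
*Maya₁* c-commands it within that domain and carries the same index.
The pronoun is locally bound → Principle B violation.

Principle B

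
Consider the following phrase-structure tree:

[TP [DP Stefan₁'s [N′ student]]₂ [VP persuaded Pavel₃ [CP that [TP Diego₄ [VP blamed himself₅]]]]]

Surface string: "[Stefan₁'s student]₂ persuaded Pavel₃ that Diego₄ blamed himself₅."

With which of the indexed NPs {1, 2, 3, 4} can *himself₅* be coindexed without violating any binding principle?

*himself* is an anaphor, so Principle A applies: it must be bound in its binding domain.
Binding domain of *himself₅*: the embedded TP, whose subject is Diego₄.
*Stefan₁* does not c-command the anaphor → cannot bind it.
*[Stefan₁'s student]₂* c-commands the anaphor but is outside its binding domain → cannot satisfy Principle A.
*Pavel₃* c-commands the anaphor but is outside its binding domain → cannot satisfy Principle A.
*Diego₄* c-commands the anaphor within its binding domain → licit binder.

{4}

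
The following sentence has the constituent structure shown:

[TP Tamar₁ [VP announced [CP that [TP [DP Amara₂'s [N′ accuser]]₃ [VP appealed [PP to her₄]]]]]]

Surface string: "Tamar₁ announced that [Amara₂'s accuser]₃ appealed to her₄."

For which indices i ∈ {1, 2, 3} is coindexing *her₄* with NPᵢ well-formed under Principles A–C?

{1, 2}

*her* is a pronoun, so Principle B applies: it must be free in its binding domain.
Binding domain of *her₄*: the embedded TP, whose subject is [Amara₂'s accuser]₃.
*Tamar₁* c-commands the pronoun but from outside its binding domain, and is not c-commanded by it → coindexation permitted.
*Amara₂* and the pronoun do not c-command one another → neither Principle B nor Principle C is at stake; coindexation permitted.
*[Amara₂'s accuser]₃* c-commands the pronoun within its binding domain → coindexation would violate Principle B.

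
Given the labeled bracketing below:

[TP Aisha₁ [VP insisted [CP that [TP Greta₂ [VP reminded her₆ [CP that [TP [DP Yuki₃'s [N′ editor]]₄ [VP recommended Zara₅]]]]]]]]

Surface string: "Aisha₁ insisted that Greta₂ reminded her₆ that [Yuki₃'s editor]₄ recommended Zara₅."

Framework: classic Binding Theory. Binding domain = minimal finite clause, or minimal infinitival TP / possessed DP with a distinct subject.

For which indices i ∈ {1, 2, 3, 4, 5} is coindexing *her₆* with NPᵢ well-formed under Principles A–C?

*her* is a pronoun, so Principle B applies: it must be free in its binding domain.
Binding domain of *her₆*: the embedded TP, whose subject is Greta₂.
*Aisha₁* c-commands the pronoun but from outside its binding domain, and is not c-commanded by it → coindexation permitted.
*Greta₂* c-commands the pronoun within its binding domain → coindexation would violate Principle B.
*Yuki₃*: the pronoun c-commands this R-expression → coindexation would violate Principle C on *Yuki₃*.
*[Yuki₃'s editor]₄*: the pronoun c-commands this R-expression → coindexation would violate Principle C on *[Yuki₃'s editor]₄*.
*Zara₅*: the pronoun c-commands this R-expression → coindexation would violate Principle C on *Zara₅*.

{1}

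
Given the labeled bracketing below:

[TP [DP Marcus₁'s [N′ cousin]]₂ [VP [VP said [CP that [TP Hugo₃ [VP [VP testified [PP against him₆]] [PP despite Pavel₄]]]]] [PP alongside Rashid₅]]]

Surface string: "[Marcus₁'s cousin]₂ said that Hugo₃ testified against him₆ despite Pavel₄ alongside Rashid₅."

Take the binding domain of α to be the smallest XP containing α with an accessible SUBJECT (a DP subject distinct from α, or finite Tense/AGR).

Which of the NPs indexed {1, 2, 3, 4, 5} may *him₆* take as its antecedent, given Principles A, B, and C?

*him* is a pronoun, so Principle B applies: it must be free in its binding domain.
Binding domain of *him₆*: the embedded TP, whose subject is Hugo₃.
*Marcus₁* and the pronoun do not c-command one another → neither Principle B nor Principle C is at stake; coindexation permitted.
*[Marcus₁'s cousin]₂* c-commands the pronoun but from outside its binding domain, and is not c-commanded by it → coindexation permitted.
*Hugo₃* c-commands the pronoun within its binding domain → coindexation would violate Principle B.
*Pavel₄* and the pronoun do not c-command one another → neither Principle B nor Principle C is at stake; coindexation permitted.
*Rashid₅* and the pronoun do not c-command one another → neither Principle B nor Principle C is at stake; coindexation permitted.

{1, 2, 4, 5}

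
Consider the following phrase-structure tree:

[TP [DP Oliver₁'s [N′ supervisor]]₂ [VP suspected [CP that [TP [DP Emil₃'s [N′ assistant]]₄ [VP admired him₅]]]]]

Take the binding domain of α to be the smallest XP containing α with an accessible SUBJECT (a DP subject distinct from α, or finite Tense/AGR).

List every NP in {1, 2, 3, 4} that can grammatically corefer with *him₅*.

{1, 2, 3}

*him* is a pronoun, so Principle B applies: it must be free in its binding domain.
Binding domain of *him₅*: the embedded TP, whose subject is [Emil₃'s assistant]₄.
*Oliver₁* and the pronoun do not c-command one another → neither Principle B nor Principle C is at stake; coindexation permitted.
*[Oliver₁'s supervisor]₂* c-commands the pronoun but from outside its binding domain, and is not c-commanded by it → coindexation permitted.
*Emil₃* and the pronoun do not c-command one another → neither Principle B nor Principle C is at stake; coindexation permitted.
*[Emil₃'s assistant]₄* c-commands the pronoun within its binding domain → coindexation would violate Principle B.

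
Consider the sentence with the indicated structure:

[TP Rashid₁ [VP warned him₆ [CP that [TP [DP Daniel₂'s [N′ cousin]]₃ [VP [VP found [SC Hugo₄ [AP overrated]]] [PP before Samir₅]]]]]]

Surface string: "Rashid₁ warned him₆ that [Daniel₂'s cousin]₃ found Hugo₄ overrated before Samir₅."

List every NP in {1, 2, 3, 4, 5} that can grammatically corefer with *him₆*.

*him* is a pronoun, so Principle B applies: it must be free in its binding domain.
Binding domain of *him₆*: the matrix TP, whose subject is Rashid₁.
*Rashid₁* c-commands the pronoun within its binding domain → coindexation would violate Principle B.
*Daniel₂*: the pronoun c-commands this R-expression → coindexation would violate Principle C on *Daniel₂*.
*[Daniel₂'s cousin]₃*: the pronoun c-commands this R-expression → coindexation would violate Principle C on *[Daniel₂'s cousin]₃*.
*Hugo₄*: the pronoun c-commands this R-expression → coindexation would violate Principle C on *Hugo₄*.
*Samir₅*: the pronoun c-commands this R-expression → coindexation would violate Principle C on *Samir₅*.

none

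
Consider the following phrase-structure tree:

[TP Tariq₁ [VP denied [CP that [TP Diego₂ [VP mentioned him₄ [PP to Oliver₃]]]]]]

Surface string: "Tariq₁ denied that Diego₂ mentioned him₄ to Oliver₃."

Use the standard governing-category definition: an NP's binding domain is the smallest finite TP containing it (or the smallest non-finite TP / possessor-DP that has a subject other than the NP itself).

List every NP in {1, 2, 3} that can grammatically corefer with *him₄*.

{1}

*him* is a pronoun, so Principle B applies: it must be free in its binding domain.
Binding domain of *him₄*: the embedded TP, whose subject is Diego₂.
*Tariq₁* c-commands the pronoun but from outside its binding domain, and is not c-commanded by it → coindexation permitted.
*Diego₂* c-commands the pronoun within its binding domain → coindexation would violate Principle B.
*Oliver₃*: the pronoun c-commands this R-expression → coindexation would violate Principle C on *Oliver₃*.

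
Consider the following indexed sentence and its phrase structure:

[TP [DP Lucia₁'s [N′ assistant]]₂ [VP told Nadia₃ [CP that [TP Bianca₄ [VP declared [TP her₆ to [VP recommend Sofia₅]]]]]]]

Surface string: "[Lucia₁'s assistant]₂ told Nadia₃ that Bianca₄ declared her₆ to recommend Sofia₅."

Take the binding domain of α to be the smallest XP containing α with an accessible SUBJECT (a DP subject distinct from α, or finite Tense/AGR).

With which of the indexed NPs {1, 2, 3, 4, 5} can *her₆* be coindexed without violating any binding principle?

{1, 2, 3}

*her* is a pronoun, so Principle B applies: it must be free in its binding domain.
Binding domain of *her₆*: the embedded TP, whose subject is Bianca₄.
*Lucia₁* and the pronoun do not c-command one another → neither Principle B nor Principle C is at stake; coindexation permitted.
*[Lucia₁'s assistant]₂* c-commands the pronoun but from outside its binding domain, and is not c-commanded by it → coindexation permitted.
*Nadia₃* c-commands the pronoun but from outside its binding domain, and is not c-commanded by it → coindexation permitted.
*Bianca₄* c-commands the pronoun within its binding domain → coindexation would violate Principle B.
*Sofia₅*: the pronoun c-commands this R-expression → coindexation would violate Principle C on *Sofia₅*.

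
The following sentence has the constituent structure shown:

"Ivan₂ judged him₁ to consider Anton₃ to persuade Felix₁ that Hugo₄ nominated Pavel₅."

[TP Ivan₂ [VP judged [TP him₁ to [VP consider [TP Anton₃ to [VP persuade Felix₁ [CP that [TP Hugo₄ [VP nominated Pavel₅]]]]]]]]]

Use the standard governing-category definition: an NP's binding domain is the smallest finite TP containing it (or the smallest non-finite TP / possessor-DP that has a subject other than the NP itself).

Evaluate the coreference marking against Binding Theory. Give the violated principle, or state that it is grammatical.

The two coindexed NPs are *him₁* and *Felix₁*.
*Felix₁* is an R-expression. Principle C requires it to be free everywhere.
*him₁* c-commands it and carries the same index.
The R-expression is bound → Principle C violation.

Principle C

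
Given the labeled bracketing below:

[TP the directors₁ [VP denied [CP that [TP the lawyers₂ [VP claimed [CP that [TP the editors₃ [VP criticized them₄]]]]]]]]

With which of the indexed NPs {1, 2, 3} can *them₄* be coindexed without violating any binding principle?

*them* is a pronoun, so Principle B applies: it must be free in its binding domain.
Binding domain of *them₄*: the embedded TP, whose subject is the editors₃.
*the directors₁* c-commands the pronoun but from outside its binding domain, and is not c-commanded by it → coindexation permitted.
*the lawyers₂* c-commands the pronoun but from outside its binding domain, and is not c-commanded by it → coindexation permitted.
*the editors₃* c-commands the pronoun within its binding domain → coindexation would violate Principle B.

{1, 2}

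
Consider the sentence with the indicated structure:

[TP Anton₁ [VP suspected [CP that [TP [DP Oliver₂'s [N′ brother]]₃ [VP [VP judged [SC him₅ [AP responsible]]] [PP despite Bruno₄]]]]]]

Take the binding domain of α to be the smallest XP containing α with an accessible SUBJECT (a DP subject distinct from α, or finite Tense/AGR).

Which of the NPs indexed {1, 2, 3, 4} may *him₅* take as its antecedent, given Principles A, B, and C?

*him* is a pronoun, so Principle B applies: it must be free in its binding domain.
Binding domain of *him₅*: the embedded TP, whose subject is [Oliver₂'s brother]₃.
*Anton₁* c-commands the pronoun but from outside its binding domain, and is not c-commanded by it → coindexation permitted.
*Oliver₂* and the pronoun do not c-command one another → neither Principle B nor Principle C is at stake; coindexation permitted.
*[Oliver₂'s brother]₃* c-commands the pronoun within its binding domain → coindexation would violate Principle B.
*Bruno₄* and the pronoun do not c-command one another → neither Principle B nor Principle C is at stake; coindexation permitted.

{1, 2, 4}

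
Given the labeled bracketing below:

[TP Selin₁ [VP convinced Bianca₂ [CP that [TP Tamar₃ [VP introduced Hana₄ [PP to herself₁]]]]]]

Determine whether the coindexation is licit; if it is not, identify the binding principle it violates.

The two coindexed NPs are *Selin₁* and *herself₁*.
*herself₁* is an anaphor. Principle A requires it to be bound within its binding domain — the embedded TP, whose subject is Tamar₃.
Within that domain it is c-commanded by *Tamar₃*, *Hana₄*, none of which share its index.
*Selin₁* does c-command the anaphor, but from outside its binding domain.
The anaphor is unbound in its domain → Principle A violation.

Principle A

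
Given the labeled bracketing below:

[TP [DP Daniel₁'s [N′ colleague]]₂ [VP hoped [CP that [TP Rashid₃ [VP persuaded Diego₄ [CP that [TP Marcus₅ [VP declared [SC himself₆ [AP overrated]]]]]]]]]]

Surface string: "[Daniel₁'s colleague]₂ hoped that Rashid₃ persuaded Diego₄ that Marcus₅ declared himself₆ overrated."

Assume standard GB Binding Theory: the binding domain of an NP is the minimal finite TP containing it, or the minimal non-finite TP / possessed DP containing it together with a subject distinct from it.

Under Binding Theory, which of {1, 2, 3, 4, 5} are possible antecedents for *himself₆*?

*himself* is an anaphor, so Principle A applies: it must be bound in its binding domain.
Binding domain of *himself₆*: the embedded TP, whose subject is Marcus₅.
*Daniel₁* does not c-command the anaphor → cannot bind it.
*[Daniel₁'s colleague]₂* c-commands the anaphor but is outside its binding domain → cannot satisfy Principle A.
*Rashid₃* c-commands the anaphor but is outside its binding domain → cannot satisfy Principle A.
*Diego₄* c-commands the anaphor but is outside its binding domain → cannot satisfy Principle A.
*Marcus₅* c-commands the anaphor within its binding domain → licit binder.

{5}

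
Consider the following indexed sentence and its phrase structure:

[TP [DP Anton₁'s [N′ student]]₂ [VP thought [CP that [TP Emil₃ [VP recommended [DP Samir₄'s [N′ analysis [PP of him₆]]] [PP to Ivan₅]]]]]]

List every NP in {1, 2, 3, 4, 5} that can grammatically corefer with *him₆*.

{1, 2, 3, 5}

*him* is a pronoun, so Principle B applies: it must be free in its binding domain.
Binding domain of *him₆*: the possessed DP, whose subject is Samir₄.
*Anton₁* and the pronoun do not c-command one another → neither Principle B nor Principle C is at stake; coindexation permitted.
*[Anton₁'s student]₂* c-commands the pronoun but from outside its binding domain, and is not c-commanded by it → coindexation permitted.
*Emil₃* c-commands the pronoun but from outside its binding domain, and is not c-commanded by it → coindexation permitted.
*Samir₄* c-commands the pronoun within its binding domain → coindexation would violate Principle B.
*Ivan₅* and the pronoun do not c-command one another → neither Principle B nor Principle C is at stake; coindexation permitted.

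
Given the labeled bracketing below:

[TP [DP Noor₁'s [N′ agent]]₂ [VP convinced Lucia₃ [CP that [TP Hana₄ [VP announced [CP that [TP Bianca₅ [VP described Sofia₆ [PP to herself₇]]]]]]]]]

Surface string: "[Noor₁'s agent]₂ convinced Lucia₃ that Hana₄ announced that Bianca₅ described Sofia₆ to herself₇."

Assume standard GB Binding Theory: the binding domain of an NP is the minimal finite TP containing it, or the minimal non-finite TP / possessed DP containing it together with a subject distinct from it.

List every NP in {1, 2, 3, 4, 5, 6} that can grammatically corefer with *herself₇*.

*herself* is an anaphor, so Principle A applies: it must be bound in its binding domain.
Binding domain of *herself₇*: the embedded TP, whose subject is Bianca₅.
*Noor₁* does not c-command the anaphor → cannot bind it.
*[Noor₁'s agent]₂* c-commands the anaphor but is outside its binding domain → cannot satisfy Principle A.
*Lucia₃* c-commands the anaphor but is outside its binding domain → cannot satisfy Principle A.
*Hana₄* c-commands the anaphor but is outside its binding domain → cannot satisfy Principle A.
*Bianca₅* c-commands the anaphor within its binding domain → licit binder.
*Sofia₆* c-commands the anaphor within its binding domain → licit binder.

{5, 6}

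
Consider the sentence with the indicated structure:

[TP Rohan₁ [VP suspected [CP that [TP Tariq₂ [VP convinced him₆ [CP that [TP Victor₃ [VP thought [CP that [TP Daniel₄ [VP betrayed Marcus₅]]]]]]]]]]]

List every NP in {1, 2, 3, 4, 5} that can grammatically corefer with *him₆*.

*him* is a pronoun, so Principle B applies: it must be free in its binding domain.
Binding domain of *him₆*: the embedded TP, whose subject is Tariq₂.
*Rohan₁* c-commands the pronoun but from outside its binding domain, and is not c-commanded by it → coindexation permitted.
*Tariq₂* c-commands the pronoun within its binding domain → coindexation would violate Principle B.
*Victor₃*: the pronoun c-commands this R-expression → coindexation would violate Principle C on *Victor₃*.
*Daniel₄*: the pronoun c-commands this R-expression → coindexation would violate Principle C on *Daniel₄*.
*Marcus₅*: the pronoun c-commands this R-expression → coindexation would violate Principle C on *Marcus₅*.

{1}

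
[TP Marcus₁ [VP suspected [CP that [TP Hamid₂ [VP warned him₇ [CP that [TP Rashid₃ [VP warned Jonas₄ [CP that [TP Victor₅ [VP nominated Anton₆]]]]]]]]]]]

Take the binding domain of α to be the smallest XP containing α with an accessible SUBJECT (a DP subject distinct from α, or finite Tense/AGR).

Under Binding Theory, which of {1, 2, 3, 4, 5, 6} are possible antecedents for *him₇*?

*him* is a pronoun, so Principle B applies: it must be free in its binding domain.
Binding domain of *him₇*: the embedded TP, whose subject is Hamid₂.
*Marcus₁* c-commands the pronoun but from outside its binding domain, and is not c-commanded by it → coindexation permitted.
*Hamid₂* c-commands the pronoun within its binding domain → coindexation would violate Principle B.
*Rashid₃*: the pronoun c-commands this R-expression → coindexation would violate Principle C on *Rashid₃*.
*Jonas₄*: the pronoun c-commands this R-expression → coindexation would violate Principle C on *Jonas₄*.
*Victor₅*: the pronoun c-commands this R-expression → coindexation would violate Principle C on *Victor₅*.
*Anton₆*: the pronoun c-commands this R-expression → coindexation would violate Principle C on *Anton₆*.

{1}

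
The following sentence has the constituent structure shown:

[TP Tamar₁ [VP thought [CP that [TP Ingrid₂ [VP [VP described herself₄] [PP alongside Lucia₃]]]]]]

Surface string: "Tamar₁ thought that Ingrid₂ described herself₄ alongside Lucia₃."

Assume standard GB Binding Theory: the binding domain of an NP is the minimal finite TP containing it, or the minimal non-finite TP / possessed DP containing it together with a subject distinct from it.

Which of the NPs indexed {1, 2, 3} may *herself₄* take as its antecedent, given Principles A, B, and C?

{2}

*herself* is an anaphor, so Principle A applies: it must be bound in its binding domain.
Binding domain of *herself₄*: the embedded TP, whose subject is Ingrid₂.
*Tamar₁* c-commands the anaphor but is outside its binding domain → cannot satisfy Principle A.
*Ingrid₂* c-commands the anaphor within its binding domain → licit binder.
*Lucia₃* does not c-command the anaphor → cannot bind it.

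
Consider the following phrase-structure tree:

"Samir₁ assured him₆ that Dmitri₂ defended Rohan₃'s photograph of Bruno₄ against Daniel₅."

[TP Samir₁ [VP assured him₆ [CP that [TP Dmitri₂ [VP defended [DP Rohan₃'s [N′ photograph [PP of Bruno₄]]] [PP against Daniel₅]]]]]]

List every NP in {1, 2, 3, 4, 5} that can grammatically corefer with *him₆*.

none

*him* is a pronoun, so Principle B applies: it must be free in its binding domain.
Binding domain of *him₆*: the matrix TP, whose subject is Samir₁.
*Samir₁* c-commands the pronoun within its binding domain → coindexation would violate Principle B.
*Dmitri₂*: the pronoun c-commands this R-expression → coindexation would violate Principle C on *Dmitri₂*.
*Rohan₃*: the pronoun c-commands this R-expression → coindexation would violate Principle C on *Rohan₃*.
*Bruno₄*: the pronoun c-commands this R-expression → coindexation would violate Principle C on *Bruno₄*.
*Daniel₅*: the pronoun c-commands this R-expression → coindexation would violate Principle C on *Daniel₅*.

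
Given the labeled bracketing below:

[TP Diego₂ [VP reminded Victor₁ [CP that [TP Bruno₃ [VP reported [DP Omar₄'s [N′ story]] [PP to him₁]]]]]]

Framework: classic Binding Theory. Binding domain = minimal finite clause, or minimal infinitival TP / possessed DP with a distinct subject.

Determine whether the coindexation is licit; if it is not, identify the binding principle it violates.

The two coindexed NPs are *Victor₁* and *him₁*.
*him₁* is a pronoun; its binding domain is the embedded TP, whose subject is Bruno₃. Within that domain it is c-commanded only by *Bruno₃*, which carries a different index — the pronoun is free locally, so Principle B holds.
*Victor₁* is an R-expression; *him₁* does not c-command it, and no other NP shares its index, so Principle C is satisfied.
All principles are respected.

grammatical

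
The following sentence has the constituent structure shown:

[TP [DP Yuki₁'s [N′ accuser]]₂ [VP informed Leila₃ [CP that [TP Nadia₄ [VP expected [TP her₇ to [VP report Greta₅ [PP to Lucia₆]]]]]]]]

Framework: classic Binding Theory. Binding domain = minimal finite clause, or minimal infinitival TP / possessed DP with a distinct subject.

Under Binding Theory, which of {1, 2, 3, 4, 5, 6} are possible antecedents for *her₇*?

{1, 2, 3}

*her* is a pronoun, so Principle B applies: it must be free in its binding domain.
Binding domain of *her₇*: the embedded TP, whose subject is Nadia₄.
*Yuki₁* and the pronoun do not c-command one another → neither Principle B nor Principle C is at stake; coindexation permitted.
*[Yuki₁'s accuser]₂* c-commands the pronoun but from outside its binding domain, and is not c-commanded by it → coindexation permitted.
*Leila₃* c-commands the pronoun but from outside its binding domain, and is not c-commanded by it → coindexation permitted.
*Nadia₄* c-commands the pronoun within its binding domain → coindexation would violate Principle B.
*Greta₅*: the pronoun c-commands this R-expression → coindexation would violate Principle C on *Greta₅*.
*Lucia₆*: the pronoun c-commands this R-expression → coindexation would violate Principle C on *Lucia₆*.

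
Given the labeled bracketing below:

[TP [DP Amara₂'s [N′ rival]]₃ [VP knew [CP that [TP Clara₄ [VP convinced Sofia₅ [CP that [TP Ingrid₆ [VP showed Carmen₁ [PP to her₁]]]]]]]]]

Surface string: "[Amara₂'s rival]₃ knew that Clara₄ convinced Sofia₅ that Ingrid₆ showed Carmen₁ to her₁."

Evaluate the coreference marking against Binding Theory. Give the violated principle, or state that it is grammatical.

The two coindexed NPs are *Carmen₁* and *her₁*.
*her₁* is a pronoun. Its binding domain is the embedded TP, whose subject is Ingrid₆.
*Carmen₁* c-commands it within that domain and carries the same index.
The pronoun is locally bound → Principle B violation.

Principle B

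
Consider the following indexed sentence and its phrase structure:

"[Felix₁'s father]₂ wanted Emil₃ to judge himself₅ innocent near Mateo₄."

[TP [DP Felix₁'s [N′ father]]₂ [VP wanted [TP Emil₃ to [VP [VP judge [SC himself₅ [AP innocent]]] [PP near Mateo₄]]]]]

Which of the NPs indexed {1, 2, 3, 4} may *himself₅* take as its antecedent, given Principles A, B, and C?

*himself* is an anaphor, so Principle A applies: it must be bound in its binding domain.
Binding domain of *himself₅*: the embedded TP, whose subject is Emil₃.
*Felix₁* does not c-command the anaphor → cannot bind it.
*[Felix₁'s father]₂* c-commands the anaphor but is outside its binding domain → cannot satisfy Principle A.
*Emil₃* c-commands the anaphor within its binding domain → licit binder.
*Mateo₄* does not c-command the anaphor → cannot bind it.

{3}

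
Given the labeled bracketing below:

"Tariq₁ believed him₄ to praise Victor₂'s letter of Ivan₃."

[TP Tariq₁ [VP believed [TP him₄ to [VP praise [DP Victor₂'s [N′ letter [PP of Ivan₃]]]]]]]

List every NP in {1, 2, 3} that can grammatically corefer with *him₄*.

*him* is a pronoun, so Principle B applies: it must be free in its binding domain.
Binding domain of *him₄*: the matrix TP, whose subject is Tariq₁.
*Tariq₁* c-commands the pronoun within its binding domain → coindexation would violate Principle B.
*Victor₂*: the pronoun c-commands this R-expression → coindexation would violate Principle C on *Victor₂*.
*Ivan₃*: the pronoun c-commands this R-expression → coindexation would violate Principle C on *Ivan₃*.

none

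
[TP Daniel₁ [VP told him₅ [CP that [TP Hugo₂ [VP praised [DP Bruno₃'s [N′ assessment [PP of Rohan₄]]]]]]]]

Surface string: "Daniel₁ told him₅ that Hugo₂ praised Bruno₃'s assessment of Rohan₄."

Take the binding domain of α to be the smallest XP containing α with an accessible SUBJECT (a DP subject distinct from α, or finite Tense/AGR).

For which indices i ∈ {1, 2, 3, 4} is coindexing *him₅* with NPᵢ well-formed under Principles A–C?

none

*him* is a pronoun, so Principle B applies: it must be free in its binding domain.
Binding domain of *him₅*: the matrix TP, whose subject is Daniel₁.
*Daniel₁* c-commands the pronoun within its binding domain → coindexation would violate Principle B.
*Hugo₂*: the pronoun c-commands this R-expression → coindexation would violate Principle C on *Hugo₂*.
*Bruno₃*: the pronoun c-commands this R-expression → coindexation would violate Principle C on *Bruno₃*.
*Rohan₄*: the pronoun c-commands this R-expression → coindexation would violate Principle C on *Rohan₄*.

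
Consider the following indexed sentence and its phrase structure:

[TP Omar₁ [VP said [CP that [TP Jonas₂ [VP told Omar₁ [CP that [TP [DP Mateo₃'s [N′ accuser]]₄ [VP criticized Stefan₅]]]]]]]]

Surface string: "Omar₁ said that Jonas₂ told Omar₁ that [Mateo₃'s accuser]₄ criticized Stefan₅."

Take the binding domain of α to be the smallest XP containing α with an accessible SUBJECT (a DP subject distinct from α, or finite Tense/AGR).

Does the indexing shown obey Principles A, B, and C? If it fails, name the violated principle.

The two coindexed NPs are *Omar₁* (the higher occurrence) and *Omar₁* (the lower occurrence).
*Omar₁* (the lower occurrence) is an R-expression. Principle C requires it to be free everywhere.
*Omar₁* (the higher occurrence) c-commands it and carries the same index.
The R-expression is bound → Principle C violation.

Principle C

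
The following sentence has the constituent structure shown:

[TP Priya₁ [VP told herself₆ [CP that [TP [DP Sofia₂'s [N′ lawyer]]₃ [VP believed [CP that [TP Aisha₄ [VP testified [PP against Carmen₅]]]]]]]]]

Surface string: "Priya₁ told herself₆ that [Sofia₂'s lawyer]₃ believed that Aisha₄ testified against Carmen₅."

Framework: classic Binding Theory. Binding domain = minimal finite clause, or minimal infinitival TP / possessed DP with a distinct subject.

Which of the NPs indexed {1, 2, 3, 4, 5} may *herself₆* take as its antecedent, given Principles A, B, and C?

{1}

*herself* is an anaphor, so Principle A applies: it must be bound in its binding domain.
Binding domain of *herself₆*: the matrix TP, whose subject is Priya₁.
*Priya₁* c-commands the anaphor within its binding domain → licit binder.
*Sofia₂* does not c-command the anaphor → cannot bind it.
*[Sofia₂'s lawyer]₃* does not c-command the anaphor → cannot bind it.
*Aisha₄* does not c-command the anaphor → cannot bind it.
*Carmen₅* does not c-command the anaphor → cannot bind it.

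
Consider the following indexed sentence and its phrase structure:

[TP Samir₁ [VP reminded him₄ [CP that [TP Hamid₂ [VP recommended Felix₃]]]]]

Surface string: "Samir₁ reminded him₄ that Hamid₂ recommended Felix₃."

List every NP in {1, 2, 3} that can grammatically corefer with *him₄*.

*him* is a pronoun, so Principle B applies: it must be free in its binding domain.
Binding domain of *him₄*: the matrix TP, whose subject is Samir₁.
*Samir₁* c-commands the pronoun within its binding domain → coindexation would violate Principle B.
*Hamid₂*: the pronoun c-commands this R-expression → coindexation would violate Principle C on *Hamid₂*.
*Felix₃*: the pronoun c-commands this R-expression → coindexation would violate Principle C on *Felix₃*.

none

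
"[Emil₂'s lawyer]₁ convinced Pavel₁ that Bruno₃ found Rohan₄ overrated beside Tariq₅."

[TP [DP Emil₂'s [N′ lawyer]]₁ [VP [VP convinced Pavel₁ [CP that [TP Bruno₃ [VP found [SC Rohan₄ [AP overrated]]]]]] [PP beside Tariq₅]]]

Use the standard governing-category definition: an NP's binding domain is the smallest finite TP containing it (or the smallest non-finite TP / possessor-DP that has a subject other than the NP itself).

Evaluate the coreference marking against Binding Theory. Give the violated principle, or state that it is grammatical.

The two coindexed NPs are *[Emil₂'s lawyer]₁* and *Pavel₁*.
*Pavel₁* is an R-expression. Principle C requires it to be free everywhere.
*[Emil₂'s lawyer]₁* c-commands it and carries the same index.
The R-expression is bound → Principle C violation.

Principle C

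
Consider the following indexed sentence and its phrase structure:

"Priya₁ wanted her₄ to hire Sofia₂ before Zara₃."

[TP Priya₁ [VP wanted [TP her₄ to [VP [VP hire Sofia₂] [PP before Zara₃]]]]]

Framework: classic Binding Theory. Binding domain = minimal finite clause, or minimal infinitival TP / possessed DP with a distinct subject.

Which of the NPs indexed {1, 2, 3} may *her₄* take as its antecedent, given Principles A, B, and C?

*her* is a pronoun, so Principle B applies: it must be free in its binding domain.
Binding domain of *her₄*: the matrix TP, whose subject is Priya₁.
*Priya₁* c-commands the pronoun within its binding domain → coindexation would violate Principle B.
*Sofia₂*: the pronoun c-commands this R-expression → coindexation would violate Principle C on *Sofia₂*.
*Zara₃*: the pronoun c-commands this R-expression → coindexation would violate Principle C on *Zara₃*.

none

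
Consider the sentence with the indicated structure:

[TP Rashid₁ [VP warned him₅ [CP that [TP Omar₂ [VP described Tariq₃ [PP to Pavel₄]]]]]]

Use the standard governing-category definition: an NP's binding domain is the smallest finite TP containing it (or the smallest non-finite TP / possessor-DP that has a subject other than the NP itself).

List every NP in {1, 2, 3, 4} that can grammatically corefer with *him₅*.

none

*him* is a pronoun, so Principle B applies: it must be free in its binding domain.
Binding domain of *him₅*: the matrix TP, whose subject is Rashid₁.
*Rashid₁* c-commands the pronoun within its binding domain → coindexation would violate Principle B.
*Omar₂*: the pronoun c-commands this R-expression → coindexation would violate Principle C on *Omar₂*.
*Tariq₃*: the pronoun c-commands this R-expression → coindexation would violate Principle C on *Tariq₃*.
*Pavel₄*: the pronoun c-commands this R-expression → coindexation would violate Principle C on *Pavel₄*.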